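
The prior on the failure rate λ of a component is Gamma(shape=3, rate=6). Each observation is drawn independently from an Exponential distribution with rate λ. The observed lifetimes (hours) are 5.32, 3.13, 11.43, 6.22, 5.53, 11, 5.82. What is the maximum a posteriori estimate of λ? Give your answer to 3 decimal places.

The Exponential(rate=λ) likelihood is ∝ λ^n e^(−λΣtᵢ). Here n = 7 and Σtᵢ = 5.32 + 3.13 + 11.43 + 6.22 + 5.53 + 11 + 5.82 = 48.45.
Posterior ∝ λ^2e^(−6λ) · λ^7e^(−48.45λ) = λ^9e^(−54.45λ), i.e. Gamma(10, 54.45).
Mode = (a−1)/b = 9/54.45 ≈ 0.165.

λ̂_MAP = 0.165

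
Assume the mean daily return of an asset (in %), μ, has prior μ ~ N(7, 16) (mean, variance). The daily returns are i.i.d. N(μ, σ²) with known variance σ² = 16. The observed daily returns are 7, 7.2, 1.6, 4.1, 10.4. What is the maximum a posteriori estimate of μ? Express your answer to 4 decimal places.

n = 5; x̄ = (7 + 7.2 + 1.6 + 4.1 + 10.4)/5 = 30.3/5 = 6.06.
For a Normal prior and Normal likelihood with known variance, the posterior is Normal; its mode equals its mean, the precision-weighted average.
Prior precision 1/σ₀² = 1/16 = 0.0625; data precision n/σ² = 5/16 = 0.3125.
μ̂ = (0.0625·7 + 0.3125·6.06) / (0.0625 + 0.3125) = 2.33125/0.375 = 373/60 ≈ 6.2167.

μ̂_MAP = 6.2167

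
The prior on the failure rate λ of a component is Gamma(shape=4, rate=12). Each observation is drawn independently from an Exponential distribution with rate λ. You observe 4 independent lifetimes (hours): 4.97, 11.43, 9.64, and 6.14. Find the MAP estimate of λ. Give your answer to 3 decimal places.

λ̂_MAP = 0.158

The Exponential(rate=λ) likelihood is ∝ λ^n e^(−λΣtᵢ). Here n = 4 and Σtᵢ = 4.97 + 11.43 + 9.64 + 6.14 = 32.18.
Posterior ∝ λ^3e^(−12λ) · λ^4e^(−32.18λ) = λ^7e^(−44.18λ), i.e. Gamma(8, 44.18).
Mode = (a−1)/b = 7/44.18 ≈ 0.158.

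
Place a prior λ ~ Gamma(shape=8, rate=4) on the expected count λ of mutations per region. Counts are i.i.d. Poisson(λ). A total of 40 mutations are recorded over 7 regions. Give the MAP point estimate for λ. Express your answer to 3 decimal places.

λ̂_MAP = 4.273

Σxᵢ = 40, n = 7.
Posterior ∝ λ^7e^(−4λ) · λ^40e^(−7λ) = λ^47e^(−11λ), i.e. Gamma(shape=48, rate=11).
The mode of a Gamma(a, b) with a ≥ 1 (shape–rate) is (a−1)/b = 47/11 ≈ 4.273.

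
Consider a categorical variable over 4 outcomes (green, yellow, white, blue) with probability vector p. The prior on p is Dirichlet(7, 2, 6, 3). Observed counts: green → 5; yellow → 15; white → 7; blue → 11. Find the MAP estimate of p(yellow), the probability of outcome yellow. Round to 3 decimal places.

The posterior is Dirichlet(αᵢ + nᵢ) = Dirichlet(12, 17, 13, 14).
For a Dirichlet(a₁,…,a_K) with all aᵢ > 1, the mode has j-th component (aⱼ − 1)/(Σaᵢ − K).
Here Σaᵢ = 56 and K = 4, so p(yellow) = (17 − 1)/(56 − 4) = 16/52 ≈ 0.308.

MAP estimate of p(yellow) = 0.308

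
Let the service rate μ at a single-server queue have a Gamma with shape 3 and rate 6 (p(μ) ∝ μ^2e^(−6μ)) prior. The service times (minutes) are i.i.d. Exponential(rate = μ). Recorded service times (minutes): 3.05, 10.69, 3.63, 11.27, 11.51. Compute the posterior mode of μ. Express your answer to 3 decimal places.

The Exponential(rate=μ) likelihood is ∝ μ^n e^(−μΣtᵢ). Here n = 5 and Σtᵢ = 3.05 + 10.69 + 3.63 + 11.27 + 11.51 = 40.15.
Posterior ∝ μ^2e^(−6μ) · μ^5e^(−40.15μ) = μ^7e^(−46.15μ), i.e. Gamma(8, 46.15).
Mode = (a−1)/b = 7/46.15 ≈ 0.152.

μ̂_MAP = 0.152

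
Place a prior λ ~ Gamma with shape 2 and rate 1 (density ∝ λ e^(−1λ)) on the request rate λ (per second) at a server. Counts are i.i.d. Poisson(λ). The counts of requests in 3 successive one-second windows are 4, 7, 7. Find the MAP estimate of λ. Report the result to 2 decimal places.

λ̂_MAP = 4.75

Σxᵢ = 4+7+7 = 18, with n = 3.
Posterior ∝ λe^(−1λ) · λ^18e^(−3λ) = λ^19e^(−4λ), i.e. Gamma(shape=20, rate=4).
The mode of a Gamma(a, b) with a ≥ 1 (shape–rate) is (a−1)/b = 19/4 ≈ 4.75.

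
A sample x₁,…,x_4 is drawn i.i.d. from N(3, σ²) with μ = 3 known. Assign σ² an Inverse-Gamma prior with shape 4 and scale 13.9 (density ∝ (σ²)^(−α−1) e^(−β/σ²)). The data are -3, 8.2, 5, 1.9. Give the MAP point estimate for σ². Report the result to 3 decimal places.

σ̂²_MAP = 6.861

Sum of squared deviations about the known mean: SS = (-3−3)² + (8.2−3)² + (5−3)² + (1.9−3)² = 68.25.
The Normal likelihood contributes (σ²)^(−n/2) exp(−SS/(2σ²)), so the posterior is Inverse-Gamma(α + n/2, β + SS/2) = Inverse-Gamma(6, 48.025).
The mode of Inverse-Gamma(a, b) is b/(a+1) = 48.025/7 ≈ 6.861.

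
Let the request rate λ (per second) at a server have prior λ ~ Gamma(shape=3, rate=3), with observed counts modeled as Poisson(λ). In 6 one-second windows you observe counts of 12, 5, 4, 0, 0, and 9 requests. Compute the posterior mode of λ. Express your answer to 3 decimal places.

Σxᵢ = 12+5+4+0+0+9 = 30, with n = 6.
Posterior ∝ λ^2e^(−3λ) · λ^30e^(−6λ) = λ^32e^(−9λ), i.e. Gamma(shape=33, rate=9).
The mode of a Gamma(a, b) with a ≥ 1 (shape–rate) is (a−1)/b = 32/9 ≈ 3.556.

λ̂_MAP = 3.556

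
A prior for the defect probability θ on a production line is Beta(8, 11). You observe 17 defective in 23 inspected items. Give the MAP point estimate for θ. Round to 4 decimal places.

θ̂_MAP = 0.6000

Prior: Beta(8, 11).
Data: 17 successes in 23 trials. The binomial likelihood contributes θ^17(1−θ)^6, so the posterior is Beta(8+17, 11+6) = Beta(25, 17).
For Beta(a, b) with a, b > 1 the mode is (a−1)/(a+b−2) = 24/40 ≈ 0.6000.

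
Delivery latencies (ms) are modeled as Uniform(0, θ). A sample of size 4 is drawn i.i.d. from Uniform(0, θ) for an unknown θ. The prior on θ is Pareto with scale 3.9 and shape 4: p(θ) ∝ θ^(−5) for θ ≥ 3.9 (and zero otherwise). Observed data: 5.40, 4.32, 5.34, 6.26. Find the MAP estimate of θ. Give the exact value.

θ̂_MAP = 6.26

The Uniform(0, θ) likelihood is θ^(−n) for θ ≥ max(xᵢ), zero otherwise. Here max(xᵢ) = 6.26.
Posterior ∝ θ^(−5) · θ^(−4) = θ^(−9) on θ ≥ max(3.9, 6.26) = 6.26.
This density is strictly decreasing in θ, so the posterior mode lies at the lower boundary of the support.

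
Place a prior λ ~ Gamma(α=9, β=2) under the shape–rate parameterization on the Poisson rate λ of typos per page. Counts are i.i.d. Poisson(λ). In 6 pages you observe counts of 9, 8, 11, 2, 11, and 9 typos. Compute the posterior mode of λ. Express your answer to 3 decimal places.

λ̂_MAP = 7.250

Σxᵢ = 9+8+11+2+11+9 = 50, with n = 6.
Posterior ∝ λ^8e^(−2λ) · λ^50e^(−6λ) = λ^58e^(−8λ), i.e. Gamma(shape=59, rate=8).
The mode of a Gamma(a, b) with a ≥ 1 (shape–rate) is (a−1)/b = 58/8 ≈ 7.250.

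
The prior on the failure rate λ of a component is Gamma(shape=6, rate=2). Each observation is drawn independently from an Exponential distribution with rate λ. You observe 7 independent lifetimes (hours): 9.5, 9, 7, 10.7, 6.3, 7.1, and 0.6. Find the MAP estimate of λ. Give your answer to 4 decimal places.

λ̂_MAP = 0.2299

The Exponential(rate=λ) likelihood is ∝ λ^n e^(−λΣtᵢ). Here n = 7 and Σtᵢ = 9.5 + 9 + 7 + 10.7 + 6.3 + 7.1 + 0.6 = 50.2.
Posterior ∝ λ^5e^(−2λ) · λ^7e^(−50.2λ) = λ^12e^(−52.2λ), i.e. Gamma(13, 52.2).
Mode = (a−1)/b = 12/52.2 ≈ 0.2299.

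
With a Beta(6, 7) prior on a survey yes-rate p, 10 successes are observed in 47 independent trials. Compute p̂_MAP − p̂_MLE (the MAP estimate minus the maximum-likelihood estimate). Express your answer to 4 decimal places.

MAP − MLE = 0.0459

Posterior is Beta(16, 44); MAP = (16−1)/(60−2) = 15/58 ≈ 0.25862.
MLE ignores the prior: p̂_MLE = k/n = 10/47 ≈ 0.21277.
Difference = 15/58 − 10/47 = 125/2726 ≈ 0.0459.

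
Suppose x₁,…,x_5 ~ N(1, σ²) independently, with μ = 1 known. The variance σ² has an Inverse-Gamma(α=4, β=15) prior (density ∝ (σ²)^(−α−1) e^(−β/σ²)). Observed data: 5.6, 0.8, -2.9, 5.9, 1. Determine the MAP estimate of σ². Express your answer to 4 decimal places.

Sum of squared deviations about the known mean: SS = (5.6−1)² + (0.8−1)² + (-2.9−1)² + (5.9−1)² + (1−1)² = 60.42.
The Normal likelihood contributes (σ²)^(−n/2) exp(−SS/(2σ²)), so the posterior is Inverse-Gamma(α + n/2, β + SS/2) = Inverse-Gamma(6.5, 45.21).
The mode of Inverse-Gamma(a, b) is b/(a+1) = 45.21/7.5 ≈ 6.0280.

σ̂²_MAP = 6.0280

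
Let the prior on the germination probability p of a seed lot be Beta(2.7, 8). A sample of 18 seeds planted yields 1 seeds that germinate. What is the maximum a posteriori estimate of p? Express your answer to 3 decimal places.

p̂_MAP = 0.101

Prior: Beta(2.7, 8).
Data: 1 success in 18 trials. The binomial likelihood contributes p(1−p)^17, so the posterior is Beta(2.7+1, 8+17) = Beta(3.7, 25).
For Beta(a, b) with a, b > 1 the mode is (a−1)/(a+b−2) = 2.7/26.7 ≈ 0.101.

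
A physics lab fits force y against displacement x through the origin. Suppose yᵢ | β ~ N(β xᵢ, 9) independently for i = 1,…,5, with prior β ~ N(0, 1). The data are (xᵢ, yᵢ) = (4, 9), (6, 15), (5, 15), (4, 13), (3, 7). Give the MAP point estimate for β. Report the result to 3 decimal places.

log p(β | y) = −Σ(yᵢ − βxᵢ)²/(2·9) − β²/(2·1) + const.
Setting the derivative to zero: Σxᵢ(yᵢ − βxᵢ)/9 − β/1 = 0, so β = Σxᵢyᵢ / (Σxᵢ² + σ²/τ²).
Σxᵢyᵢ = 4·9 + 6·15 + 5·15 + 4·13 + 3·7 = 274; Σxᵢ² = 102; σ²/τ² = 9.
β̂_MAP = 274 / (102 + 9) = 274/111 ≈ 2.468.

β̂_MAP = 2.468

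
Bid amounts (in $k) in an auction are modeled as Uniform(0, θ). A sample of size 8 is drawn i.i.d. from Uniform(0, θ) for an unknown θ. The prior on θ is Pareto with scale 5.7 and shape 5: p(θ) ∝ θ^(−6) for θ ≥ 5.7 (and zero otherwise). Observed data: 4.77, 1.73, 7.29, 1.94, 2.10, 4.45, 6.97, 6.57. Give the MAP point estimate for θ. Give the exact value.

θ̂_MAP = 7.29

The Uniform(0, θ) likelihood is θ^(−n) for θ ≥ max(xᵢ), zero otherwise. Here max(xᵢ) = 7.29.
Posterior ∝ θ^(−6) · θ^(−8) = θ^(−14) on θ ≥ max(5.7, 7.29) = 7.29.
This density is strictly decreasing in θ, so the posterior mode lies at the lower boundary of the support.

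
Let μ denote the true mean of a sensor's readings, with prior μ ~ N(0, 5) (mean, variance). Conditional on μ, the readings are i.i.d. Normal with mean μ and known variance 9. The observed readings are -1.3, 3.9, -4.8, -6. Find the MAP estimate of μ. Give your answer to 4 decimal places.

n = 4; x̄ = ((-1.3) + 3.9 + (-4.8) + (-6))/4 = -8.2/4 = -2.05.
For a Normal prior and Normal likelihood with known variance, the posterior is Normal; its mode equals its mean, the precision-weighted average.
Prior precision 1/σ₀² = 1/5 = 0.2; data precision n/σ² = 4/9.
μ̂ = (0.2·0 + (4/9)·(-2.05)) / (0.2 + 4/9) = (-41/45)/(29/45) = -41/29 ≈ -1.4138.

μ̂_MAP = -1.4138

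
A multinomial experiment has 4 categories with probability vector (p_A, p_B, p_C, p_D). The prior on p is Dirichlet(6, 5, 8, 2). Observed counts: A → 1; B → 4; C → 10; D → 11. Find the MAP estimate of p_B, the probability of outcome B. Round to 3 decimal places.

MAP estimate of p_B = 0.186

The posterior is Dirichlet(αᵢ + nᵢ) = Dirichlet(7, 9, 18, 13).
For a Dirichlet(a₁,…,a_K) with all aᵢ > 1, the mode has j-th component (aⱼ − 1)/(Σaᵢ − K).
Here Σaᵢ = 47 and K = 4, so p_B = (9 − 1)/(47 − 4) = 8/43 ≈ 0.186.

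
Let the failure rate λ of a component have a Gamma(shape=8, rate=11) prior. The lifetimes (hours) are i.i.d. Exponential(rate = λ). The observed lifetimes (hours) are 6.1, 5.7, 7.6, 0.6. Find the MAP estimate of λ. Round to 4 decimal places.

The Exponential(rate=λ) likelihood is ∝ λ^n e^(−λΣtᵢ). Here n = 4 and Σtᵢ = 6.1 + 5.7 + 7.6 + 0.6 = 20.
Posterior ∝ λ^7e^(−11λ) · λ^4e^(−20λ) = λ^11e^(−31λ), i.e. Gamma(12, 31).
Mode = (a−1)/b = 11/31 ≈ 0.3548.

λ̂_MAP = 0.3548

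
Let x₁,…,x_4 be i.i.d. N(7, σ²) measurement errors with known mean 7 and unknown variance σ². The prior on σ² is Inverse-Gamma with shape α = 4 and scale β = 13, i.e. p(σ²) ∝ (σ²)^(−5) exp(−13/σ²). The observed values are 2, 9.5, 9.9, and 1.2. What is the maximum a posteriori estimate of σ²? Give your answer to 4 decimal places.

Sum of squared deviations about the known mean: SS = (2−7)² + (9.5−7)² + (9.9−7)² + (1.2−7)² = 73.3.
The Normal likelihood contributes (σ²)^(−n/2) exp(−SS/(2σ²)), so the posterior is Inverse-Gamma(α + n/2, β + SS/2) = Inverse-Gamma(6, 49.65).
The mode of Inverse-Gamma(a, b) is b/(a+1) = 49.65/7 ≈ 7.0929.

σ̂²_MAP = 7.0929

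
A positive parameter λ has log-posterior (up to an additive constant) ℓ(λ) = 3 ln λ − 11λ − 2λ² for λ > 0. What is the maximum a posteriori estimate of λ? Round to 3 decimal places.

λ̂_MAP = 0.250

ℓ'(λ) = 3/λ − 11 − 4λ. Setting this to zero and multiplying by λ: 4λ² + 11λ − 3 = 0.
λ = (−11 + √(11² + 4·4·3)) / (2·4) = (−11 + √169) / 8 = (−11 + 13)/8 = 1/4.
ℓ''(λ) = −3/λ² − 4 < 0, confirming a maximum.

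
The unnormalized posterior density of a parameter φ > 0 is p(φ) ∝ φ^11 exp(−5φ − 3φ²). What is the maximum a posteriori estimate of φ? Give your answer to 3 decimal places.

ℓ'(φ) = 11/φ − 5 − 6φ. Setting this to zero and multiplying by φ: 6φ² + 5φ − 11 = 0.
φ = (−5 + √(5² + 4·6·11)) / (2·6) = (−5 + √289) / 12 = (−5 + 17)/12 = 1.
ℓ''(φ) = −11/φ² − 6 < 0, confirming a maximum.

φ̂_MAP = 1.000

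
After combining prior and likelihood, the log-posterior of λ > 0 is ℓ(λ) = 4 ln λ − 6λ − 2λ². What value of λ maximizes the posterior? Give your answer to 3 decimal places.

ℓ'(λ) = 4/λ − 6 − 4λ. Setting this to zero and multiplying by λ: 4λ² + 6λ − 4 = 0.
λ = (−6 + √(6² + 4·4·4)) / (2·4) = (−6 + √100) / 8 = (−6 + 10)/8 = 1/2.
ℓ''(λ) = −4/λ² − 4 < 0, confirming a maximum.

λ̂_MAP = 0.500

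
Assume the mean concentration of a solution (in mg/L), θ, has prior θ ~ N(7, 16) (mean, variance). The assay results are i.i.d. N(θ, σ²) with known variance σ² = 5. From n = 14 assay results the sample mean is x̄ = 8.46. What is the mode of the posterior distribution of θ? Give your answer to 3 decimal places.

n = 14, x̄ = 8.46.
For a Normal prior and Normal likelihood with known variance, the posterior is Normal; its mode equals its mean, the precision-weighted average.
Prior precision 1/σ₀² = 1/16 = 0.0625; data precision n/σ² = 14/5 = 2.8.
θ̂ = (0.0625·7 + 2.8·8.46) / (0.0625 + 2.8) = 24.1255/2.8625 = 48251/5725 ≈ 8.428.

θ̂_MAP = 8.428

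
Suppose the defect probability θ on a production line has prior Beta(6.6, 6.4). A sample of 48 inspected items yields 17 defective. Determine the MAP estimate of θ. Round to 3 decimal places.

θ̂_MAP = 0.383

Prior: Beta(6.6, 6.4).
Data: 17 successes in 48 trials. The binomial likelihood contributes θ^17(1−θ)^31, so the posterior is Beta(6.6+17, 6.4+31) = Beta(23.6, 37.4).
For Beta(a, b) with a, b > 1 the mode is (a−1)/(a+b−2) = 22.6/59 ≈ 0.383.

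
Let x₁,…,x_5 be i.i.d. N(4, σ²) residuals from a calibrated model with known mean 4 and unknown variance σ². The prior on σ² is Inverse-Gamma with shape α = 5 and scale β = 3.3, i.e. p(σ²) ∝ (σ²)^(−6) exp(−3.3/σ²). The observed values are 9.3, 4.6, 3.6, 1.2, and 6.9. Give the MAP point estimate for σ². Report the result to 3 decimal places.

σ̂²_MAP = 3.027

Sum of squared deviations about the known mean: SS = (9.3−4)² + (4.6−4)² + (3.6−4)² + (1.2−4)² + (6.9−4)² = 44.86.
The Normal likelihood contributes (σ²)^(−n/2) exp(−SS/(2σ²)), so the posterior is Inverse-Gamma(α + n/2, β + SS/2) = Inverse-Gamma(7.5, 25.73).
The mode of Inverse-Gamma(a, b) is b/(a+1) = 25.73/8.5 ≈ 3.027.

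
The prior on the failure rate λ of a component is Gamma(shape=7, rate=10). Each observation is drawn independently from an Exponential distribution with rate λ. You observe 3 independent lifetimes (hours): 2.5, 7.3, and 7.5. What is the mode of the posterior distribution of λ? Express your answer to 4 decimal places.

The Exponential(rate=λ) likelihood is ∝ λ^n e^(−λΣtᵢ). Here n = 3 and Σtᵢ = 2.5 + 7.3 + 7.5 = 17.3.
Posterior ∝ λ^6e^(−10λ) · λ^3e^(−17.3λ) = λ^9e^(−27.3λ), i.e. Gamma(10, 27.3).
Mode = (a−1)/b = 9/27.3 ≈ 0.3297.

λ̂_MAP = 0.3297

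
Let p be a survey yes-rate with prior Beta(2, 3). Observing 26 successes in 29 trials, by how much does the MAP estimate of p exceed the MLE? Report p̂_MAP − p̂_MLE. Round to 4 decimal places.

MAP − MLE = -0.0528

Posterior is Beta(28, 6); MAP = (28−1)/(34−2) = 27/32 ≈ 0.84375.
MLE ignores the prior: p̂_MLE = k/n = 26/29 ≈ 0.89655.
Difference = 27/32 − 26/29 = -49/928 ≈ -0.0528.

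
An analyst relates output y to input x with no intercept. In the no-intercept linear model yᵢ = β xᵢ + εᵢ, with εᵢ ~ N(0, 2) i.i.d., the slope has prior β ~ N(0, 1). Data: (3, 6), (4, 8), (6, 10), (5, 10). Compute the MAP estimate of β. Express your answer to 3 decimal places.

log p(β | y) = −Σ(yᵢ − βxᵢ)²/(2·2) − β²/(2·1) + const.
Setting the derivative to zero: Σxᵢ(yᵢ − βxᵢ)/2 − β/1 = 0, so β = Σxᵢyᵢ / (Σxᵢ² + σ²/τ²).
Σxᵢyᵢ = 3·6 + 4·8 + 6·10 + 5·10 = 160; Σxᵢ² = 86; σ²/τ² = 2.
β̂_MAP = 160 / (86 + 2) = 160/88 ≈ 1.818.

β̂_MAP = 1.818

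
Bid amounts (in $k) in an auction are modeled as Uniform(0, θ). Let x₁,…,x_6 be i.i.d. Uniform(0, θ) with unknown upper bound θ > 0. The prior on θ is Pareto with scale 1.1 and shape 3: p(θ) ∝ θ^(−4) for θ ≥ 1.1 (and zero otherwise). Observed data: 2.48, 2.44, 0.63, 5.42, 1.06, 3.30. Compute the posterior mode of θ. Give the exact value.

The Uniform(0, θ) likelihood is θ^(−n) for θ ≥ max(xᵢ), zero otherwise. Here max(xᵢ) = 5.42.
Posterior ∝ θ^(−4) · θ^(−6) = θ^(−10) on θ ≥ max(1.1, 5.42) = 5.42.
This density is strictly decreasing in θ, so the posterior mode lies at the lower boundary of the support.

θ̂_MAP = 5.42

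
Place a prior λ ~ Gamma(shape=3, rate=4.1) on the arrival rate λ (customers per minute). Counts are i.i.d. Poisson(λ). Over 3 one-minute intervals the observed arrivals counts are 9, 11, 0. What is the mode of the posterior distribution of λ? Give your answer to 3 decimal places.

Σxᵢ = 9+11+0 = 20, with n = 3.
Posterior ∝ λ^2e^(−4.1λ) · λ^20e^(−3λ) = λ^22e^(−7.1λ), i.e. Gamma(shape=23, rate=7.1).
The mode of a Gamma(a, b) with a ≥ 1 (shape–rate) is (a−1)/b = 22/7.1 ≈ 3.099.

λ̂_MAP = 3.099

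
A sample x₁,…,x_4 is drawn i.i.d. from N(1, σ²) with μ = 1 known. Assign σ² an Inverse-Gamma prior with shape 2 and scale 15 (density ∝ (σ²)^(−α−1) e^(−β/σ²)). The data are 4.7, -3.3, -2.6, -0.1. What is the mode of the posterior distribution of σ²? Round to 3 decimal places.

σ̂²_MAP = 7.635

Sum of squared deviations about the known mean: SS = (4.7−1)² + (-3.3−1)² + (-2.6−1)² + (-0.1−1)² = 46.35.
The Normal likelihood contributes (σ²)^(−n/2) exp(−SS/(2σ²)), so the posterior is Inverse-Gamma(α + n/2, β + SS/2) = Inverse-Gamma(4, 38.175).
The mode of Inverse-Gamma(a, b) is b/(a+1) = 38.175/5 ≈ 7.635.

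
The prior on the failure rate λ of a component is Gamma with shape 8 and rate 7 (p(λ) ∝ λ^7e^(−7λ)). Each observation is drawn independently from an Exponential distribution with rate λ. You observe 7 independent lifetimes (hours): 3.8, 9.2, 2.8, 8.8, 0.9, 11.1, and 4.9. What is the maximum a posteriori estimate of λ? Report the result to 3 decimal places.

λ̂_MAP = 0.289

The Exponential(rate=λ) likelihood is ∝ λ^n e^(−λΣtᵢ). Here n = 7 and Σtᵢ = 3.8 + 9.2 + 2.8 + 8.8 + 0.9 + 11.1 + 4.9 = 41.5.
Posterior ∝ λ^7e^(−7λ) · λ^7e^(−41.5λ) = λ^14e^(−48.5λ), i.e. Gamma(15, 48.5).
Mode = (a−1)/b = 14/48.5 ≈ 0.289.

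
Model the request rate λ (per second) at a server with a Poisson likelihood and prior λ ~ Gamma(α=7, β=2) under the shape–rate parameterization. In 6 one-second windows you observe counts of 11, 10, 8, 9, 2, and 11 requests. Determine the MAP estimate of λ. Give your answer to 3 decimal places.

Σxᵢ = 11+10+8+9+2+11 = 51, with n = 6.
Posterior ∝ λ^6e^(−2λ) · λ^51e^(−6λ) = λ^57e^(−8λ), i.e. Gamma(shape=58, rate=8).
The mode of a Gamma(a, b) with a ≥ 1 (shape–rate) is (a−1)/b = 57/8 ≈ 7.125.

λ̂_MAP = 7.125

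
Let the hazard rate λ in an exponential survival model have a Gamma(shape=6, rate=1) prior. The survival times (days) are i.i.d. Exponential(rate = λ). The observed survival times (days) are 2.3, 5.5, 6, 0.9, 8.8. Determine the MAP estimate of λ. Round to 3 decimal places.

The Exponential(rate=λ) likelihood is ∝ λ^n e^(−λΣtᵢ). Here n = 5 and Σtᵢ = 2.3 + 5.5 + 6 + 0.9 + 8.8 = 23.5.
Posterior ∝ λ^5e^(−1λ) · λ^5e^(−23.5λ) = λ^10e^(−24.5λ), i.e. Gamma(11, 24.5).
Mode = (a−1)/b = 10/24.5 ≈ 0.408.

λ̂_MAP = 0.408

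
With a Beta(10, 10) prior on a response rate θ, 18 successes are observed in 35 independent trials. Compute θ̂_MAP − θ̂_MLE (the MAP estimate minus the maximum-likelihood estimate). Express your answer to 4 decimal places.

MAP − MLE = -0.0049

Posterior is Beta(28, 27); MAP = (28−1)/(55−2) = 27/53 ≈ 0.50943.
MLE ignores the prior: θ̂_MLE = k/n = 18/35 ≈ 0.51429.
Difference = 27/53 − 18/35 = -9/1855 ≈ -0.0049.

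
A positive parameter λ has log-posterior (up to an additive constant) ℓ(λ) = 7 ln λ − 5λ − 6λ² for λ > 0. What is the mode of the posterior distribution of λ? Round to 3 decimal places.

ℓ'(λ) = 7/λ − 5 − 12λ. Setting this to zero and multiplying by λ: 12λ² + 5λ − 7 = 0.
λ = (−5 + √(5² + 4·12·7)) / (2·12) = (−5 + √361) / 24 = (−5 + 19)/24 = 7/12.
ℓ''(λ) = −7/λ² − 12 < 0, confirming a maximum.

λ̂_MAP = 0.583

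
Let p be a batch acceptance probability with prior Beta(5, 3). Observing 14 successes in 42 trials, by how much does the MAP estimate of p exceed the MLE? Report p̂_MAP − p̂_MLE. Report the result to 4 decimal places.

MAP − MLE = 0.0417

Posterior is Beta(19, 31); MAP = (19−1)/(50−2) = 18/48 ≈ 0.37500.
MLE ignores the prior: p̂_MLE = k/n = 14/42 ≈ 0.33333.
Difference = 18/48 − 14/42 = 1/24 ≈ 0.0417.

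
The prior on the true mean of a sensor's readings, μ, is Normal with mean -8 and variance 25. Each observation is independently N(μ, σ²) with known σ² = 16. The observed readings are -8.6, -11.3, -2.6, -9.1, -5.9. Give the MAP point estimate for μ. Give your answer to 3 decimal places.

μ̂_MAP = -7.557

n = 5; x̄ = ((-8.6) + (-11.3) + (-2.6) + (-9.1) + (-5.9))/5 = -37.5/5 = -7.5.
For a Normal prior and Normal likelihood with known variance, the posterior is Normal; its mode equals its mean, the precision-weighted average.
Prior precision 1/σ₀² = 1/25 = 0.04; data precision n/σ² = 5/16 = 0.3125.
μ̂ = (0.04·(-8) + 0.3125·(-7.5)) / (0.04 + 0.3125) = (-2.66375)/0.3525 = -2131/282 ≈ -7.557.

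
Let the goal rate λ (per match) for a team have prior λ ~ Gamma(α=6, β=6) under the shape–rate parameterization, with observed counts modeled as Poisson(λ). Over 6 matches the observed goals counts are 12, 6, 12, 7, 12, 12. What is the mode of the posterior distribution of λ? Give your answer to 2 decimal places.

Σxᵢ = 12+6+12+7+12+12 = 61, with n = 6.
Posterior ∝ λ^5e^(−6λ) · λ^61e^(−6λ) = λ^66e^(−12λ), i.e. Gamma(shape=67, rate=12).
The mode of a Gamma(a, b) with a ≥ 1 (shape–rate) is (a−1)/b = 66/12 ≈ 5.50.

λ̂_MAP = 5.50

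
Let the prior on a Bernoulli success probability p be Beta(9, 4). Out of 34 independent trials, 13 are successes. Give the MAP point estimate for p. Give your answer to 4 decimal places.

p̂_MAP = 0.4667

Prior: Beta(9, 4).
Data: 13 successes in 34 trials. The binomial likelihood contributes p^13(1−p)^21, so the posterior is Beta(9+13, 4+21) = Beta(22, 25).
For Beta(a, b) with a, b > 1 the mode is (a−1)/(a+b−2) = 21/45 ≈ 0.4667.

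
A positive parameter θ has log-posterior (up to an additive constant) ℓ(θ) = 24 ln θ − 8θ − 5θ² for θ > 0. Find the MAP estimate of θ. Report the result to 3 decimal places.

θ̂_MAP = 1.200

ℓ'(θ) = 24/θ − 8 − 10θ. Setting this to zero and multiplying by θ: 10θ² + 8θ − 24 = 0.
θ = (−8 + √(8² + 4·10·24)) / (2·10) = (−8 + √1024) / 20 = (−8 + 32)/20 = 6/5.
ℓ''(θ) = −24/θ² − 10 < 0, confirming a maximum.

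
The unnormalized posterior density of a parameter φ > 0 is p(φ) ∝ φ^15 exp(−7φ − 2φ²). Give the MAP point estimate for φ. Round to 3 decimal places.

ℓ'(φ) = 15/φ − 7 − 4φ. Setting this to zero and multiplying by φ: 4φ² + 7φ − 15 = 0.
φ = (−7 + √(7² + 4·4·15)) / (2·4) = (−7 + √289) / 8 = (−7 + 17)/8 = 5/4.
ℓ''(φ) = −15/φ² − 4 < 0, confirming a maximum.

φ̂_MAP = 1.250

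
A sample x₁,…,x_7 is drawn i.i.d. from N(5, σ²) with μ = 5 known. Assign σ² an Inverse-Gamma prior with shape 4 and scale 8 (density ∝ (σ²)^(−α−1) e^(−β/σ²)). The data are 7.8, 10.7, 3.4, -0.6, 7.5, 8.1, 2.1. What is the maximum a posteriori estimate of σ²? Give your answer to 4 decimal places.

Sum of squared deviations about the known mean: SS = (7.8−5)² + (10.7−5)² + (3.4−5)² + (-0.6−5)² + (7.5−5)² + (8.1−5)² + (2.1−5)² = 98.52.
The Normal likelihood contributes (σ²)^(−n/2) exp(−SS/(2σ²)), so the posterior is Inverse-Gamma(α + n/2, β + SS/2) = Inverse-Gamma(7.5, 57.26).
The mode of Inverse-Gamma(a, b) is b/(a+1) = 57.26/8.5 ≈ 6.7365.

σ̂²_MAP = 6.7365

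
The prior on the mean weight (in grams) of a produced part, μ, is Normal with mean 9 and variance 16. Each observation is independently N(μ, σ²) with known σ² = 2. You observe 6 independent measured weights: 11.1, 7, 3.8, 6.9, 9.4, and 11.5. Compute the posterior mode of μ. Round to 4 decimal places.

n = 6; x̄ = (11.1 + 7 + 3.8 + 6.9 + 9.4 + 11.5)/6 = 49.7/6 = 497/60 ≈ 8.2833.
For a Normal prior and Normal likelihood with known variance, the posterior is Normal; its mode equals its mean, the precision-weighted average.
Prior precision 1/σ₀² = 1/16 = 0.0625; data precision n/σ² = 6/2 = 3.
μ̂ = (0.0625·9 + 3·(497/60)) / (0.0625 + 3) = 25.4125/3.0625 = 2033/245 ≈ 8.2980.

μ̂_MAP = 8.2980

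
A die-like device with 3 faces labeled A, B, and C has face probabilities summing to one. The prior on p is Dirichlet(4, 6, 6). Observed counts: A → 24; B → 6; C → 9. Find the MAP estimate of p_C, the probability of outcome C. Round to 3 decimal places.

MAP estimate of p_C = 0.269

The posterior is Dirichlet(αᵢ + nᵢ) = Dirichlet(28, 12, 15).
For a Dirichlet(a₁,…,a_K) with all aᵢ > 1, the mode has j-th component (aⱼ − 1)/(Σaᵢ − K).
Here Σaᵢ = 55 and K = 3, so p_C = (15 − 1)/(55 − 3) = 14/52 ≈ 0.269.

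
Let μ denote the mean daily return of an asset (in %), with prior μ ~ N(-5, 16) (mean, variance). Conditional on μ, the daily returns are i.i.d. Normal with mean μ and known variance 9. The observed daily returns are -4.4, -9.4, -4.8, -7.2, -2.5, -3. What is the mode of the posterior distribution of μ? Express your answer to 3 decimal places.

n = 6; x̄ = ((-4.4) + (-9.4) + (-4.8) + (-7.2) + (-2.5) + (-3))/6 = -31.3/6 = -313/60 ≈ -5.2167.
For a Normal prior and Normal likelihood with known variance, the posterior is Normal; its mode equals its mean, the precision-weighted average.
Prior precision 1/σ₀² = 1/16 = 0.0625; data precision n/σ² = 6/9 = 2/3.
μ̂ = (0.0625·(-5) + (2/3)·(-313/60)) / (0.0625 + 2/3) = (-2729/720)/(35/48) = -2729/525 ≈ -5.198.

μ̂_MAP = -5.198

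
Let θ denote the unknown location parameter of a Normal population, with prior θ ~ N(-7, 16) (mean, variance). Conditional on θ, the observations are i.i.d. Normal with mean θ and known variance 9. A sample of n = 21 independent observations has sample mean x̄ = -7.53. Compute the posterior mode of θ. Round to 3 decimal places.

θ̂_MAP = -7.516

n = 21, x̄ = -7.53.
For a Normal prior and Normal likelihood with known variance, the posterior is Normal; its mode equals its mean, the precision-weighted average.
Prior precision 1/σ₀² = 1/16 = 0.0625; data precision n/σ² = 21/9 = 7/3.
θ̂ = (0.0625·(-7) + (7/3)·(-7.53)) / (0.0625 + 7/3) = (-18.0075)/(115/48) = -21609/2875 ≈ -7.516.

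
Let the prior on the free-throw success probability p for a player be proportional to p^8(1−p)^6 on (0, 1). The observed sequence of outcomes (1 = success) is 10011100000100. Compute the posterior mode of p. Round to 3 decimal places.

The prior density ∝ p^8(1−p)^6 is the kernel of Beta(9, 7).
Data: 5 successes in 14 trials (from the sequence). The binomial likelihood contributes p^5(1−p)^9, so the posterior is Beta(9+5, 7+9) = Beta(14, 16).
For Beta(a, b) with a, b > 1 the mode is (a−1)/(a+b−2) = 13/28 ≈ 0.464.

p̂_MAP = 0.464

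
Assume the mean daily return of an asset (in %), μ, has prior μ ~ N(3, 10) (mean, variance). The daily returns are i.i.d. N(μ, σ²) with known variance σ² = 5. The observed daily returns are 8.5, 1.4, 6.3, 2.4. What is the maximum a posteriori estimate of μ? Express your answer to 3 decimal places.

μ̂_MAP = 4.467

n = 4; x̄ = (8.5 + 1.4 + 6.3 + 2.4)/4 = 18.6/4 = 4.65.
For a Normal prior and Normal likelihood with known variance, the posterior is Normal; its mode equals its mean, the precision-weighted average.
Prior precision 1/σ₀² = 1/10 = 0.1; data precision n/σ² = 4/5 = 0.8.
μ̂ = (0.1·3 + 0.8·4.65) / (0.1 + 0.8) = 4.02/0.9 = 67/15 ≈ 4.467.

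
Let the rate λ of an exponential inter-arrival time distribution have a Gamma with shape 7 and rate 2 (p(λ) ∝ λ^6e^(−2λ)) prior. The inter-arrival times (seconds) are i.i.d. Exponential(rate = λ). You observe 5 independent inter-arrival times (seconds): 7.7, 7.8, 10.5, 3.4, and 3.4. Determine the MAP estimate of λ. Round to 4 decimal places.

λ̂_MAP = 0.3161

The Exponential(rate=λ) likelihood is ∝ λ^n e^(−λΣtᵢ). Here n = 5 and Σtᵢ = 7.7 + 7.8 + 10.5 + 3.4 + 3.4 = 32.8.
Posterior ∝ λ^6e^(−2λ) · λ^5e^(−32.8λ) = λ^11e^(−34.8λ), i.e. Gamma(12, 34.8).
Mode = (a−1)/b = 11/34.8 ≈ 0.3161.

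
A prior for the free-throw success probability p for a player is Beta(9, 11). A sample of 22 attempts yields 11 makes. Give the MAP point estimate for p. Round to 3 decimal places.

p̂_MAP = 0.475

Prior: Beta(9, 11).
Data: 11 successes in 22 trials. The binomial likelihood contributes p^11(1−p)^11, so the posterior is Beta(9+11, 11+11) = Beta(20, 22).
For Beta(a, b) with a, b > 1 the mode is (a−1)/(a+b−2) = 19/40 ≈ 0.475.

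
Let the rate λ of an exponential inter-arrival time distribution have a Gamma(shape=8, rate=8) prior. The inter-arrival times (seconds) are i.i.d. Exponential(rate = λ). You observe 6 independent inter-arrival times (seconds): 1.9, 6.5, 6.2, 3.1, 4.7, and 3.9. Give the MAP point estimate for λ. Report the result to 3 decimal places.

The Exponential(rate=λ) likelihood is ∝ λ^n e^(−λΣtᵢ). Here n = 6 and Σtᵢ = 1.9 + 6.5 + 6.2 + 3.1 + 4.7 + 3.9 = 26.3.
Posterior ∝ λ^7e^(−8λ) · λ^6e^(−26.3λ) = λ^13e^(−34.3λ), i.e. Gamma(14, 34.3).
Mode = (a−1)/b = 13/34.3 ≈ 0.379.

λ̂_MAP = 0.379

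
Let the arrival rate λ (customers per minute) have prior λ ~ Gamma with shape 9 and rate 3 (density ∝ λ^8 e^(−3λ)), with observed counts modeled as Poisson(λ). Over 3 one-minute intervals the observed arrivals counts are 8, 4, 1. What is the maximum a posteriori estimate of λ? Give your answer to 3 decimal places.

λ̂_MAP = 3.500

Σxᵢ = 8+4+1 = 13, with n = 3.
Posterior ∝ λ^8e^(−3λ) · λ^13e^(−3λ) = λ^21e^(−6λ), i.e. Gamma(shape=22, rate=6).
The mode of a Gamma(a, b) with a ≥ 1 (shape–rate) is (a−1)/b = 21/6 ≈ 3.500.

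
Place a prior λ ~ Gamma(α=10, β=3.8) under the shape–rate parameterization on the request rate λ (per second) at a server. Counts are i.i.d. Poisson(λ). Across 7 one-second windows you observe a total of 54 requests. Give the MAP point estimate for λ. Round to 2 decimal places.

λ̂_MAP = 5.83

Σxᵢ = 54, n = 7.
Posterior ∝ λ^9e^(−3.8λ) · λ^54e^(−7λ) = λ^63e^(−10.8λ), i.e. Gamma(shape=64, rate=10.8).
The mode of a Gamma(a, b) with a ≥ 1 (shape–rate) is (a−1)/b = 63/10.8 ≈ 5.83.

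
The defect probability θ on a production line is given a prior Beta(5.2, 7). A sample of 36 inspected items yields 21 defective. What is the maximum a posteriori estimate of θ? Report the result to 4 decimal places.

θ̂_MAP = 0.5455

Prior: Beta(5.2, 7).
Data: 21 successes in 36 trials. The binomial likelihood contributes θ^21(1−θ)^15, so the posterior is Beta(5.2+21, 7+15) = Beta(26.2, 22).
For Beta(a, b) with a, b > 1 the mode is (a−1)/(a+b−2) = 25.2/46.2 ≈ 0.5455.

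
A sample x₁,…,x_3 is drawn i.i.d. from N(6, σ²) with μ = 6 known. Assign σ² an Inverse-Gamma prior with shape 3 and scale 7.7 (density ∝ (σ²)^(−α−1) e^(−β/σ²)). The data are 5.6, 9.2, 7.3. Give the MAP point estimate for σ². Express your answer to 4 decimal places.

Sum of squared deviations about the known mean: SS = (5.6−6)² + (9.2−6)² + (7.3−6)² = 12.09.
The Normal likelihood contributes (σ²)^(−n/2) exp(−SS/(2σ²)), so the posterior is Inverse-Gamma(α + n/2, β + SS/2) = Inverse-Gamma(4.5, 13.745).
The mode of Inverse-Gamma(a, b) is b/(a+1) = 13.745/5.5 ≈ 2.4991.

σ̂²_MAP = 2.4991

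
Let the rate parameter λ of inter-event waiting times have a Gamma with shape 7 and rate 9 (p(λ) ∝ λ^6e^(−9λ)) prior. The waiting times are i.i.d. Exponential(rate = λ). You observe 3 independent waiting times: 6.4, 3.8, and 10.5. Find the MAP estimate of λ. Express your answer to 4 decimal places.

The Exponential(rate=λ) likelihood is ∝ λ^n e^(−λΣtᵢ). Here n = 3 and Σtᵢ = 6.4 + 3.8 + 10.5 = 20.7.
Posterior ∝ λ^6e^(−9λ) · λ^3e^(−20.7λ) = λ^9e^(−29.7λ), i.e. Gamma(10, 29.7).
Mode = (a−1)/b = 9/29.7 ≈ 0.3030.

λ̂_MAP = 0.3030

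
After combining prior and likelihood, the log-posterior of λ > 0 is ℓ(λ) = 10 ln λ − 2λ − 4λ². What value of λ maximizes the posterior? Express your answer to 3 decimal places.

λ̂_MAP = 1.000

ℓ'(λ) = 10/λ − 2 − 8λ. Setting this to zero and multiplying by λ: 8λ² + 2λ − 10 = 0.
λ = (−2 + √(2² + 4·8·10)) / (2·8) = (−2 + √324) / 16 = (−2 + 18)/16 = 1.
ℓ''(λ) = −10/λ² − 8 < 0, confirming a maximum.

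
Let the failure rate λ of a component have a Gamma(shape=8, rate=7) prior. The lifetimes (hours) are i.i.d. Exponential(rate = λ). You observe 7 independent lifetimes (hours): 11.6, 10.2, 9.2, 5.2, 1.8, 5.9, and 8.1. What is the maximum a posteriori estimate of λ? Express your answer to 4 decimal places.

The Exponential(rate=λ) likelihood is ∝ λ^n e^(−λΣtᵢ). Here n = 7 and Σtᵢ = 11.6 + 10.2 + 9.2 + 5.2 + 1.8 + 5.9 + 8.1 = 52.
Posterior ∝ λ^7e^(−7λ) · λ^7e^(−52λ) = λ^14e^(−59λ), i.e. Gamma(15, 59).
Mode = (a−1)/b = 14/59 ≈ 0.2373.

λ̂_MAP = 0.2373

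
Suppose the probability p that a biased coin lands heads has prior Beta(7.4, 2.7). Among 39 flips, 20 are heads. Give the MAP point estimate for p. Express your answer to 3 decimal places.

Prior: Beta(7.4, 2.7).
Data: 20 successes in 39 trials. The binomial likelihood contributes p^20(1−p)^19, so the posterior is Beta(7.4+20, 2.7+19) = Beta(27.4, 21.7).
For Beta(a, b) with a, b > 1 the mode is (a−1)/(a+b−2) = 26.4/47.1 ≈ 0.561.

p̂_MAP = 0.561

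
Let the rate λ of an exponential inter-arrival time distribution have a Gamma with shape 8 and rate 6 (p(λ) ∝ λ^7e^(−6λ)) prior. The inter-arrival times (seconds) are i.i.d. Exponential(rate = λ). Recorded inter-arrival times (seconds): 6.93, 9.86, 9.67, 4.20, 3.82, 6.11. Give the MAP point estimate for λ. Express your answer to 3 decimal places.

λ̂_MAP = 0.279

The Exponential(rate=λ) likelihood is ∝ λ^n e^(−λΣtᵢ). Here n = 6 and Σtᵢ = 6.93 + 9.86 + 9.67 + 4.20 + 3.82 + 6.11 = 40.59.
Posterior ∝ λ^7e^(−6λ) · λ^6e^(−40.59λ) = λ^13e^(−46.59λ), i.e. Gamma(14, 46.59).
Mode = (a−1)/b = 13/46.59 ≈ 0.279.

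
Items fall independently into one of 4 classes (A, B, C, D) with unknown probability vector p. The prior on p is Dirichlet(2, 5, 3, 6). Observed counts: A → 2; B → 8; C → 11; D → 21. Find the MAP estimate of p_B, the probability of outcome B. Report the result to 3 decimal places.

The posterior is Dirichlet(αᵢ + nᵢ) = Dirichlet(4, 13, 14, 27).
For a Dirichlet(a₁,…,a_K) with all aᵢ > 1, the mode has j-th component (aⱼ − 1)/(Σaᵢ − K).
Here Σaᵢ = 58 and K = 4, so p_B = (13 − 1)/(58 − 4) = 12/54 ≈ 0.222.

MAP estimate of p_B = 0.222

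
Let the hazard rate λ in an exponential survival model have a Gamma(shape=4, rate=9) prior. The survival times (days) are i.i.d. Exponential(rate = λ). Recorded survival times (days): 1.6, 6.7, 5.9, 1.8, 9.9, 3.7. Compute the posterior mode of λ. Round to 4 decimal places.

The Exponential(rate=λ) likelihood is ∝ λ^n e^(−λΣtᵢ). Here n = 6 and Σtᵢ = 1.6 + 6.7 + 5.9 + 1.8 + 9.9 + 3.7 = 29.6.
Posterior ∝ λ^3e^(−9λ) · λ^6e^(−29.6λ) = λ^9e^(−38.6λ), i.e. Gamma(10, 38.6).
Mode = (a−1)/b = 9/38.6 ≈ 0.2332.

λ̂_MAP = 0.2332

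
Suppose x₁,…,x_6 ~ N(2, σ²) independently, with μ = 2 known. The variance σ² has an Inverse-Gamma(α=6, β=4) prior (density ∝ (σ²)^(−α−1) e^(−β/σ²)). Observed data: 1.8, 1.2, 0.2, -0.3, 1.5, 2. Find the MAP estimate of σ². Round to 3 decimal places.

σ̂²_MAP = 0.873

Sum of squared deviations about the known mean: SS = (1.8−2)² + (1.2−2)² + (0.2−2)² + (-0.3−2)² + (1.5−2)² + (2−2)² = 9.46.
The Normal likelihood contributes (σ²)^(−n/2) exp(−SS/(2σ²)), so the posterior is Inverse-Gamma(α + n/2, β + SS/2) = Inverse-Gamma(9, 8.73).
The mode of Inverse-Gamma(a, b) is b/(a+1) = 8.73/10 ≈ 0.873.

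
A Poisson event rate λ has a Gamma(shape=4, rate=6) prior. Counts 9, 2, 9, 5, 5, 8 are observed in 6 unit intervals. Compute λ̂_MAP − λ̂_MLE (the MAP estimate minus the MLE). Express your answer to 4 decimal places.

Σxᵢ = 38. Posterior is Gamma(42, 12); MAP = (42−1)/12 = 41/12 ≈ 3.41667.
MLE = x̄ = 38/6 ≈ 6.33333.
Difference = 41/12 − 38/6 = -35/12 ≈ -2.9167.

MAP − MLE = -2.9167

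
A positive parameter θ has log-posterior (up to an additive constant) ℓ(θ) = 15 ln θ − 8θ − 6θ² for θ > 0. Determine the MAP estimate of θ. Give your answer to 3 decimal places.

θ̂_MAP = 0.833

ℓ'(θ) = 15/θ − 8 − 12θ. Setting this to zero and multiplying by θ: 12θ² + 8θ − 15 = 0.
θ = (−8 + √(8² + 4·12·15)) / (2·12) = (−8 + √784) / 24 = (−8 + 28)/24 = 5/6.
ℓ''(θ) = −15/θ² − 12 < 0, confirming a maximum.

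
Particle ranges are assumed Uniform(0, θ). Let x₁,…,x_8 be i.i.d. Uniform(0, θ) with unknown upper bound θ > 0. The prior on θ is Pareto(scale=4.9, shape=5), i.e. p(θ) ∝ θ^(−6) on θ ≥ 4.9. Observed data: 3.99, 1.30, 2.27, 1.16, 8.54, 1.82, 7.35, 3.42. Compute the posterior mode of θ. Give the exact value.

θ̂_MAP = 8.54

The Uniform(0, θ) likelihood is θ^(−n) for θ ≥ max(xᵢ), zero otherwise. Here max(xᵢ) = 8.54.
Posterior ∝ θ^(−6) · θ^(−8) = θ^(−14) on θ ≥ max(4.9, 8.54) = 8.54.
This density is strictly decreasing in θ, so the posterior mode lies at the lower boundary of the support.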